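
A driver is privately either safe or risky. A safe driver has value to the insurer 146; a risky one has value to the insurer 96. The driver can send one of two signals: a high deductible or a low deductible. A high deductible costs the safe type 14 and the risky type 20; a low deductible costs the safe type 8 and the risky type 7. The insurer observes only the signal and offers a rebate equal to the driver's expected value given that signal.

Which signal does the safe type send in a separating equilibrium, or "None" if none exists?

Try safe → high deductible, risky → low deductible:
  Under separation the insurer infers type exactly: high deductible → safe (pays 146), low deductible → risky (pays 96).
  Safe: high deductible gives 146 − 14 = 132; low deductible gives 96 − 8 = 88. No deviation. ✓
  Risky: low deductible gives 96 − 7 = 89; high deductible gives 146 − 20 = 126. Would deviate. ✗
Try safe → low deductible, risky → high deductible:
  Under separation the insurer infers type exactly: low deductible → safe (pays 146), high deductible → risky (pays 96).
  Safe: low deductible gives 146 − 8 = 138; high deductible gives 96 − 14 = 82. No deviation. ✓
  Risky: high deductible gives 96 − 20 = 76; low deductible gives 146 − 7 = 139. Would deviate. ✗
Neither assignment is incentive-compatible.

None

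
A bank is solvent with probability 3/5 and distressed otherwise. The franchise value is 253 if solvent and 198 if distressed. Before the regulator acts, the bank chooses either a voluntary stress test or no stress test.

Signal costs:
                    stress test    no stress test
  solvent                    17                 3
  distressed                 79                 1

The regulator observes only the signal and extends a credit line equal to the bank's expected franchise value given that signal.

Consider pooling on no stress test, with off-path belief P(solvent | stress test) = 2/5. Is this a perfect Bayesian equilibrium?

Yes

On the equilibrium path (no stress test) the regulator holds the prior 3/5 and pays 3/5·253 + 2/5·198 = 231. Off-path (stress test) belief 2/5 gives 2/5·253 + 3/5·198 = 220.
Solvent: no stress test gives 231 − 3 = 228; stress test gives 220 − 17 = 203. Stays. ✓
Distressed: no stress test gives 231 − 1 = 230; stress test gives 220 − 79 = 141. Stays. ✓
Beliefs are Bayes-consistent on-path and both types best-respond.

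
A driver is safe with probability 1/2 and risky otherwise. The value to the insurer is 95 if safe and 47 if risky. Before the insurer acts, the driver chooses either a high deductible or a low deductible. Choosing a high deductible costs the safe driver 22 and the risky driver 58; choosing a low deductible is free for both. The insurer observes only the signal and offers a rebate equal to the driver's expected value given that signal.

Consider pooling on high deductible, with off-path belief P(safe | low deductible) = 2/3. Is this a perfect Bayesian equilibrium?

At the pooled signal (high deductible) the insurer holds the prior 1/2 and pays 1/2·95 + 1/2·47 = 71. Off-path (low deductible) belief 2/3 gives 2/3·95 + 1/3·47 = 79.
Safe: high deductible gives 71 − 22 = 49; low deductible gives 79 − 0 = 79. Deviates. ✗
Risky: high deductible gives 71 − 58 = 13; low deductible gives 79 − 0 = 79. Deviates. ✗

No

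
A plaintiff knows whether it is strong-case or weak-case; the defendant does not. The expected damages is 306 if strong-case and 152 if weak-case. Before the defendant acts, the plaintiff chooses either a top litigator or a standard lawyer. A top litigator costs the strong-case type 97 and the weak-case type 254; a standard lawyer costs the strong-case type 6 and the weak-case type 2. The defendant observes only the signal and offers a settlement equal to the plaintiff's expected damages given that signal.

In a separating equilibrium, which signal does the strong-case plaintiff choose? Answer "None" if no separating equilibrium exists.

top litigator

Try strong-case → top litigator, weak-case → standard lawyer:
  Under separation the defendant infers type exactly: top litigator → strong-case (pays 306), standard lawyer → weak-case (pays 152).
  Strong-case: top litigator gives 306 − 97 = 209; standard lawyer gives 152 − 6 = 146. No deviation. ✓
  Weak-case: standard lawyer gives 152 − 2 = 150; top litigator gives 306 − 254 = 52. No deviation. ✓
Both hold — the strong-case type sends top litigator.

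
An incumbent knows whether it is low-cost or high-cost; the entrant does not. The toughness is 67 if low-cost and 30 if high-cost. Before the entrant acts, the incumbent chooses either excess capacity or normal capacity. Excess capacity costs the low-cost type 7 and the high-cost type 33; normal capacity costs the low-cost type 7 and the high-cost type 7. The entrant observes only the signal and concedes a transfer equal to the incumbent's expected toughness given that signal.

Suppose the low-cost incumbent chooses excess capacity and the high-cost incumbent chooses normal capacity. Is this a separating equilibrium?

No

Under separation the entrant infers type exactly: excess capacity → low-cost (pays 67), normal capacity → high-cost (pays 30).
Low-cost: excess capacity gives 67 − 7 = 60; normal capacity gives 30 − 7 = 23. No deviation. ✓
High-cost: normal capacity gives 30 − 7 = 23; excess capacity gives 67 − 33 = 34. Would deviate. ✗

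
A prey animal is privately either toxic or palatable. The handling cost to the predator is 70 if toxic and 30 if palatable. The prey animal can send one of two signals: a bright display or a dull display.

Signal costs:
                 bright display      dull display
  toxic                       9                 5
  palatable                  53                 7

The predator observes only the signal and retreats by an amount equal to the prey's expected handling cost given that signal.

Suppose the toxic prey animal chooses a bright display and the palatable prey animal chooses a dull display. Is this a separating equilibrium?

Yes

Under separation the predator infers type exactly: bright display → toxic (pays 70), dull display → palatable (pays 30).
Toxic: bright display gives 70 − 9 = 61; dull display gives 30 − 5 = 25. No deviation. ✓
Palatable: dull display gives 30 − 7 = 23; bright display gives 70 − 53 = 17. No deviation. ✓
Neither type gains from mimicking the other.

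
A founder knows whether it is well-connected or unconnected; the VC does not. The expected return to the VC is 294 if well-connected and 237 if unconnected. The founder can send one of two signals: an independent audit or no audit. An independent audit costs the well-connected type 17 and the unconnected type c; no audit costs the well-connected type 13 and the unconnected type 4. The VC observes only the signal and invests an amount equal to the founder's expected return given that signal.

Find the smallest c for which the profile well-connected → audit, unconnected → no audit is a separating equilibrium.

Under separation: audit → well-connected (pays 294); no audit → unconnected (pays 237).
Well-connected: 294 − 17 = 277 ≥ 237 − 13 = 224. Holds regardless of c. ✓
Unconnected: 237 − 4 ≥ 294 − c, so c ≥ 294 − 233 = 61.

61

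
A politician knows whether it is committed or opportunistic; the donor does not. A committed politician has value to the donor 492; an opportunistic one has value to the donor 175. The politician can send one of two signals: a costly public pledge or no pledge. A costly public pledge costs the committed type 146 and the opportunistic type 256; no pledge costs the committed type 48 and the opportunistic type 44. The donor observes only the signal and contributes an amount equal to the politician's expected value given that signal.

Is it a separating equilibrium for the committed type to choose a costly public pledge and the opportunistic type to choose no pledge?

No

If types separate, pledge earns payment 492 and no pledge earns 175.
Committed: pledge gives 492 − 146 = 346; no pledge gives 175 − 48 = 127. No deviation. ✓
Opportunistic: no pledge gives 175 − 44 = 131; pledge gives 492 − 256 = 236. Would deviate. ✗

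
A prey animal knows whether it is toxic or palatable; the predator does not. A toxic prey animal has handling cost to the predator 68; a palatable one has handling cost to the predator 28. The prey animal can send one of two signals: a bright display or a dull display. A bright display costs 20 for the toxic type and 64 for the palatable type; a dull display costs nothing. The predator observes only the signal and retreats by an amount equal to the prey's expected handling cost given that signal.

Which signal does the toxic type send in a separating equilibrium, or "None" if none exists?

bright display

Try toxic → bright display, palatable → dull display:
  If types separate, bright display earns payment 68 and dull display earns 28.
  Toxic: bright display gives 68 − 20 = 48; dull display gives 28 − 0 = 28. No deviation. ✓
  Palatable: dull display gives 28 − 0 = 28; bright display gives 68 − 64 = 4. No deviation. ✓
Both hold — the toxic type sends bright display.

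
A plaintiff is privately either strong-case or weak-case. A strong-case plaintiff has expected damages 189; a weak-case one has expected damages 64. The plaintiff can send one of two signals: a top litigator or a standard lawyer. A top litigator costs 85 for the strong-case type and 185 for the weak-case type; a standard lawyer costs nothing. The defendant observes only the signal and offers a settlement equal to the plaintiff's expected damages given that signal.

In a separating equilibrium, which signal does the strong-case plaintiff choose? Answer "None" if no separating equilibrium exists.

Try strong-case → top litigator, weak-case → standard lawyer:
  If types separate, top litigator earns payment 189 and standard lawyer earns 64.
  Strong-case: top litigator gives 189 − 85 = 104; standard lawyer gives 64 − 0 = 64. No deviation. ✓
  Weak-case: standard lawyer gives 64 − 0 = 64; top litigator gives 189 − 185 = 4. No deviation. ✓
Both hold — the strong-case type sends top litigator.

top litigator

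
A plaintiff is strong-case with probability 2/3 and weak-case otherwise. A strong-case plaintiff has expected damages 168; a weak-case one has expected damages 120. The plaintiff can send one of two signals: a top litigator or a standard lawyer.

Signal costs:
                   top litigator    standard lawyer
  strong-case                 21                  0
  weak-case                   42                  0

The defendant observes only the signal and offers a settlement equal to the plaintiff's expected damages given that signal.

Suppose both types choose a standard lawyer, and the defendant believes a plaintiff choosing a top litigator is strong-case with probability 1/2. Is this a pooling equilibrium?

On the equilibrium path (standard lawyer) the defendant holds the prior 2/3 and pays 2/3·168 + 1/3·120 = 152. Off-path (top litigator) belief 1/2 gives 1/2·168 + 1/2·120 = 144.
Strong-case: standard lawyer gives 152 − 0 = 152; top litigator gives 144 − 21 = 123. Stays. ✓
Weak-case: standard lawyer gives 152 − 0 = 152; top litigator gives 144 − 42 = 102. Stays. ✓
Beliefs are Bayes-consistent on-path and both types best-respond.

Yes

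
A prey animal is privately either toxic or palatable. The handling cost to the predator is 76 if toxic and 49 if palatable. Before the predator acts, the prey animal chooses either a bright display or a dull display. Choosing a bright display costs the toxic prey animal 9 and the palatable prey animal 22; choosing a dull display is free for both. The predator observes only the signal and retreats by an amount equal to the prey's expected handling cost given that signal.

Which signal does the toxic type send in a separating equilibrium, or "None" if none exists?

None

Try toxic → bright display, palatable → dull display:
  Under separation the predator infers type exactly: bright display → toxic (pays 76), dull display → palatable (pays 49).
  Toxic: bright display gives 76 − 9 = 67; dull display gives 49 − 0 = 49. No deviation. ✓
  Palatable: dull display gives 49 − 0 = 49; bright display gives 76 − 22 = 54. Would deviate. ✗
Try toxic → dull display, palatable → bright display:
  Under separation the predator infers type exactly: dull display → toxic (pays 76), bright display → palatable (pays 49).
  Toxic: dull display gives 76 − 0 = 76; bright display gives 49 − 9 = 40. No deviation. ✓
  Palatable: bright display gives 49 − 22 = 27; dull display gives 76 − 0 = 76. Would deviate. ✗
Neither assignment is incentive-compatible.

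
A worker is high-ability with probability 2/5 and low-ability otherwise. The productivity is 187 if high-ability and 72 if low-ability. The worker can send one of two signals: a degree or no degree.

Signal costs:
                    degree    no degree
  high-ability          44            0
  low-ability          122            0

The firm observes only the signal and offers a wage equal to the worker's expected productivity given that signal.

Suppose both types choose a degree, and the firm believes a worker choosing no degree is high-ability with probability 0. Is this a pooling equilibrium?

On the equilibrium path (degree) the firm holds the prior 2/5 and pays 2/5·187 + 3/5·72 = 118. Off-path (no degree) belief 0 gives 0·187 + 1·72 = 72.
High-ability: degree gives 118 − 44 = 74; no degree gives 72 − 0 = 72. Stays. ✓
Low-ability: degree gives 118 − 122 = -4; no degree gives 72 − 0 = 72. Deviates. ✗

No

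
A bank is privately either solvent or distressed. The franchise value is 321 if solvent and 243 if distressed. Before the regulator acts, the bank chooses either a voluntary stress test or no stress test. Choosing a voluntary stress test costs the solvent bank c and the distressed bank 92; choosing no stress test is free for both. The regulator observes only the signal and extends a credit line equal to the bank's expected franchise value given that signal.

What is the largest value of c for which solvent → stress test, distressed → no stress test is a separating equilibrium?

Under separation: stress test → solvent (pays 321); no stress test → distressed (pays 243).
Distressed: 243 − 0 = 243 ≥ 321 − 92 = 229. Holds regardless of c. ✓
Solvent: 321 − c ≥ 243 − 0, so c ≤ 321 − 243 = 78.

78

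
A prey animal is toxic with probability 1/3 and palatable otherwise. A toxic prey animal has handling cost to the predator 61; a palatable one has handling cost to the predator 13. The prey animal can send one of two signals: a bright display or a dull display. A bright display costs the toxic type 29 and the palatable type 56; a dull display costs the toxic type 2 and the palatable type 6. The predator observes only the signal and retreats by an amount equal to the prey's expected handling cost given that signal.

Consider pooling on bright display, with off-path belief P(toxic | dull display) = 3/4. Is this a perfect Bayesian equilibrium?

On the equilibrium path (bright display) the predator holds the prior 1/3 and pays 1/3·61 + 2/3·13 = 29. Off-path (dull display) belief 3/4 gives 3/4·61 + 1/4·13 = 49.
Toxic: bright display gives 29 − 29 = 0; dull display gives 49 − 2 = 47. Deviates. ✗
Palatable: bright display gives 29 − 56 = -27; dull display gives 49 − 6 = 43. Deviates. ✗

No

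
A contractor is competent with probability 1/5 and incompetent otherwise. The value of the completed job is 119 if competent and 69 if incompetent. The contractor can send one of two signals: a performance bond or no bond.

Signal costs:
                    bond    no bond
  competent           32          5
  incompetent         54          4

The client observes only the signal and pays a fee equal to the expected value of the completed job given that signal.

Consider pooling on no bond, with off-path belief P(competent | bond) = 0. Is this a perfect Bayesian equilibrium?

Yes

On the equilibrium path (no bond) the client holds the prior 1/5 and pays 1/5·119 + 4/5·69 = 79. Off-path (bond) belief 0 gives 0·119 + 1·69 = 69.
Competent: no bond gives 79 − 5 = 74; bond gives 69 − 32 = 37. Stays. ✓
Incompetent: no bond gives 79 − 4 = 75; bond gives 69 − 54 = 15. Stays. ✓
Beliefs are Bayes-consistent on-path and both types best-respond.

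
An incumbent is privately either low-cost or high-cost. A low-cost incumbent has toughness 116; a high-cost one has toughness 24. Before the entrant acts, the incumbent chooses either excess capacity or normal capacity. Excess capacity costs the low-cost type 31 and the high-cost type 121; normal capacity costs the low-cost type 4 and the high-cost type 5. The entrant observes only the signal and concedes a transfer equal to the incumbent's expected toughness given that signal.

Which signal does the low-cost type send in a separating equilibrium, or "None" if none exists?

Try low-cost → excess capacity, high-cost → normal capacity:
  If types separate, excess capacity earns payment 116 and normal capacity earns 24.
  Low-cost: excess capacity gives 116 − 31 = 85; normal capacity gives 24 − 4 = 20. No deviation. ✓
  High-cost: normal capacity gives 24 − 5 = 19; excess capacity gives 116 − 121 = -5. No deviation. ✓
Both hold — the low-cost type sends excess capacity.

excess capacity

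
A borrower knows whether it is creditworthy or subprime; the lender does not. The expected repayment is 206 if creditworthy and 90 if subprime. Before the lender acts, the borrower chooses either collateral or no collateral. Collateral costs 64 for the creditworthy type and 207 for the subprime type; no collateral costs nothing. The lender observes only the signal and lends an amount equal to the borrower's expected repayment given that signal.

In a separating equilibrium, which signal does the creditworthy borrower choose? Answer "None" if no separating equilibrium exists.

Try creditworthy → collateral, subprime → no collateral:
  If types separate, collateral earns payment 206 and no collateral earns 90.
  Creditworthy: collateral gives 206 − 64 = 142; no collateral gives 90 − 0 = 90. No deviation. ✓
  Subprime: no collateral gives 90 − 0 = 90; collateral gives 206 − 207 = -1. No deviation. ✓
Both hold — the creditworthy type sends collateral.

collateral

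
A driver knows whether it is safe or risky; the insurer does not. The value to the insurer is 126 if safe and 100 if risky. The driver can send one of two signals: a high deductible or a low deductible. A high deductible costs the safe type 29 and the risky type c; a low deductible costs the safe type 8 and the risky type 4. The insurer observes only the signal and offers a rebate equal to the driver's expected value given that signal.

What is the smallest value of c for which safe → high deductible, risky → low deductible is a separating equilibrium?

Under separation: high deductible → safe (pays 126); low deductible → risky (pays 100).
Safe: 126 − 29 = 97 ≥ 100 − 8 = 92. Holds regardless of c. ✓
Risky: 100 − 4 ≥ 126 − c, so c ≥ 126 − 96 = 30.

30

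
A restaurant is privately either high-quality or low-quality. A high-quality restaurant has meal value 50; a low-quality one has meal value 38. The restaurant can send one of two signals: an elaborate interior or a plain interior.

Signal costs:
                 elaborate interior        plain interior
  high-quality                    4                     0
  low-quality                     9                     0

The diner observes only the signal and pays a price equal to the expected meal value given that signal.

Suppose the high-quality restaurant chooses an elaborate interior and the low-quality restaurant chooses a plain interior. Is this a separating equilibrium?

Under separation the diner infers type exactly: elaborate interior → high-quality (pays 50), plain interior → low-quality (pays 38).
High-quality: elaborate interior gives 50 − 4 = 46; plain interior gives 38 − 0 = 38. No deviation. ✓
Low-quality: plain interior gives 38 − 0 = 38; elaborate interior gives 50 − 9 = 41. Would deviate. ✗

No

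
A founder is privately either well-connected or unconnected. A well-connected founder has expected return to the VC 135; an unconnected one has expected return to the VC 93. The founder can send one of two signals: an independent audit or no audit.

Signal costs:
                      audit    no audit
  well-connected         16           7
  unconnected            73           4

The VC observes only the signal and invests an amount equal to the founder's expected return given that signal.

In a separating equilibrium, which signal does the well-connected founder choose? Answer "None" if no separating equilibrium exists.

Try well-connected → audit, unconnected → no audit:
  If types separate, audit earns payment 135 and no audit earns 93.
  Well-connected: audit gives 135 − 16 = 119; no audit gives 93 − 7 = 86. No deviation. ✓
  Unconnected: no audit gives 93 − 4 = 89; audit gives 135 − 73 = 62. No deviation. ✓
Both hold — the well-connected type sends audit.

audit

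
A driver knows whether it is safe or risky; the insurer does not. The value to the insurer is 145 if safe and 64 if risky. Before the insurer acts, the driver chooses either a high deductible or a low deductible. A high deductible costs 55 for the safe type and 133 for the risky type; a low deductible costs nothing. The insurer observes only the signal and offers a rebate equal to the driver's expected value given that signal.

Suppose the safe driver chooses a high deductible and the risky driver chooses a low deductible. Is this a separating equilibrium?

Yes

Under separation the insurer infers type exactly: high deductible → safe (pays 145), low deductible → risky (pays 64).
Safe: high deductible gives 145 − 55 = 90; low deductible gives 64 − 0 = 64. No deviation. ✓
Risky: low deductible gives 64 − 0 = 64; high deductible gives 145 − 133 = 12. No deviation. ✓
Both incentive constraints hold.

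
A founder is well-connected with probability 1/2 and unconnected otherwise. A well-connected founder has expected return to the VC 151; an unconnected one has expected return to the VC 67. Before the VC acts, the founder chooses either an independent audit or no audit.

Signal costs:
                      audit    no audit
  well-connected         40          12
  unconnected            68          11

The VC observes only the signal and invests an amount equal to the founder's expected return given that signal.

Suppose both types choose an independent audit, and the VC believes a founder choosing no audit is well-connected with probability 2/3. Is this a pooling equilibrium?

At the pooled signal (audit) the VC holds the prior 1/2 and pays 1/2·151 + 1/2·67 = 109. Off-path (no audit) belief 2/3 gives 2/3·151 + 1/3·67 = 123.
Well-connected: audit gives 109 − 40 = 69; no audit gives 123 − 12 = 111. Deviates. ✗
Unconnected: audit gives 109 − 68 = 41; no audit gives 123 − 11 = 112. Deviates. ✗

No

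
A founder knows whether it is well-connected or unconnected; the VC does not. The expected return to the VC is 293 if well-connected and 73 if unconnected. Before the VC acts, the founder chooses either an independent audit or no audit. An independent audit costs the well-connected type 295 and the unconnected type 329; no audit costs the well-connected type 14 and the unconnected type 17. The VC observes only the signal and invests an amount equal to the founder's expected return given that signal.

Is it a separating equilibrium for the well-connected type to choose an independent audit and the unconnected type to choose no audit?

No

Under separation the VC infers type exactly: audit → well-connected (pays 293), no audit → unconnected (pays 73).
Well-connected: audit gives 293 − 295 = -2; no audit gives 73 − 14 = 59. Would deviate. ✗
Unconnected: no audit gives 73 − 17 = 56; audit gives 293 − 329 = -36. No deviation. ✓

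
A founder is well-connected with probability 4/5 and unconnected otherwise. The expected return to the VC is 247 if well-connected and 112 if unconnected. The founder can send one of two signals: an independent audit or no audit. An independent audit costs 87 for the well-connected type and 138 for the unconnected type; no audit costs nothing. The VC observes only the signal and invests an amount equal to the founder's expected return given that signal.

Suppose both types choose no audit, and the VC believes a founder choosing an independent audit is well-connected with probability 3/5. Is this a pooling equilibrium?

Yes

On the equilibrium path (no audit) the VC holds the prior 4/5 and pays 4/5·247 + 1/5·112 = 220. Off-path (audit) belief 3/5 gives 3/5·247 + 2/5·112 = 193.
Well-connected: no audit gives 220 − 0 = 220; audit gives 193 − 87 = 106. Stays. ✓
Unconnected: no audit gives 220 − 0 = 220; audit gives 193 − 138 = 55. Stays. ✓
Beliefs are Bayes-consistent on-path and both types best-respond.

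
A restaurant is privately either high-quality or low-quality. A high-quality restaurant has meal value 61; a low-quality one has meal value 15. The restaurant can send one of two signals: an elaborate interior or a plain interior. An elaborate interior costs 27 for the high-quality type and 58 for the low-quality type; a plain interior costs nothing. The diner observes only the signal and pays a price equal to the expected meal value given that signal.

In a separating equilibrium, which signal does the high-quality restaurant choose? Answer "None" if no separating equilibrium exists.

Try high-quality → elaborate interior, low-quality → plain interior:
  If types separate, elaborate interior earns payment 61 and plain interior earns 15.
  High-quality: elaborate interior gives 61 − 27 = 34; plain interior gives 15 − 0 = 15. No deviation. ✓
  Low-quality: plain interior gives 15 − 0 = 15; elaborate interior gives 61 − 58 = 3. No deviation. ✓
Both hold — the high-quality type sends elaborate interior.

elaborate interior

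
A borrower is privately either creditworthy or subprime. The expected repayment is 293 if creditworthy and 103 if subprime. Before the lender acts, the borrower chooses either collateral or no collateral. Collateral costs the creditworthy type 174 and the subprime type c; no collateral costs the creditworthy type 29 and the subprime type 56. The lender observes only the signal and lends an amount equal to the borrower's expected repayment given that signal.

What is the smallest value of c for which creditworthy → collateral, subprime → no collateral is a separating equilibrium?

Under separation: collateral → creditworthy (pays 293); no collateral → subprime (pays 103).
Creditworthy: 293 − 174 = 119 ≥ 103 − 29 = 74. Holds regardless of c. ✓
Subprime: 103 − 56 ≥ 293 − c, so c ≥ 293 − 47 = 246.

246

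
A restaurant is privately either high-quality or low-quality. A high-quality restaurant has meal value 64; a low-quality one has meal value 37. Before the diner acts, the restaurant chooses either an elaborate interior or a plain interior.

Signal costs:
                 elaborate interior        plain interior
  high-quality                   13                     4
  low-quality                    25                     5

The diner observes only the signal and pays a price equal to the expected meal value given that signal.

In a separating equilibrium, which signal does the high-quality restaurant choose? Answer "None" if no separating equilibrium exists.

None

Try high-quality → elaborate interior, low-quality → plain interior:
  Under separation the diner infers type exactly: elaborate interior → high-quality (pays 64), plain interior → low-quality (pays 37).
  High-quality: elaborate interior gives 64 − 13 = 51; plain interior gives 37 − 4 = 33. No deviation. ✓
  Low-quality: plain interior gives 37 − 5 = 32; elaborate interior gives 64 − 25 = 39. Would deviate. ✗
Try high-quality → plain interior, low-quality → elaborate interior:
  Under separation the diner infers type exactly: plain interior → high-quality (pays 64), elaborate interior → low-quality (pays 37).
  High-quality: plain interior gives 64 − 4 = 60; elaborate interior gives 37 − 13 = 24. No deviation. ✓
  Low-quality: elaborate interior gives 37 − 25 = 12; plain interior gives 64 − 5 = 59. Would deviate. ✗
Neither assignment is incentive-compatible.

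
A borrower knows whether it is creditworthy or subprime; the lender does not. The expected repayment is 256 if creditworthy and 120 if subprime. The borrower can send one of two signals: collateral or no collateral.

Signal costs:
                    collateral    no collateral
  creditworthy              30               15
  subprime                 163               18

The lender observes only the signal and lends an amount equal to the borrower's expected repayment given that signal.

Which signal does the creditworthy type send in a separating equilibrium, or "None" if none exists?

Try creditworthy → collateral, subprime → no collateral:
  Under separation the lender infers type exactly: collateral → creditworthy (pays 256), no collateral → subprime (pays 120).
  Creditworthy: collateral gives 256 − 30 = 226; no collateral gives 120 − 15 = 105. No deviation. ✓
  Subprime: no collateral gives 120 − 18 = 102; collateral gives 256 − 163 = 93. No deviation. ✓
Both hold — the creditworthy type sends collateral.

collateral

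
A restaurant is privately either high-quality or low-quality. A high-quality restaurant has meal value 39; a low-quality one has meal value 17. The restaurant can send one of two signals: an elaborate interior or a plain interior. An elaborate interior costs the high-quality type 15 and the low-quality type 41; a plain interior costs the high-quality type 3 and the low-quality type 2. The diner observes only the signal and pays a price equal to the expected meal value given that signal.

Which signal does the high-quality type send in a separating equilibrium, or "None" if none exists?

elaborate interior

Try high-quality → elaborate interior, low-quality → plain interior:
  If types separate, elaborate interior earns payment 39 and plain interior earns 17.
  High-quality: elaborate interior gives 39 − 15 = 24; plain interior gives 17 − 3 = 14. No deviation. ✓
  Low-quality: plain interior gives 17 − 2 = 15; elaborate interior gives 39 − 41 = -2. No deviation. ✓
Both hold — the high-quality type sends elaborate interior.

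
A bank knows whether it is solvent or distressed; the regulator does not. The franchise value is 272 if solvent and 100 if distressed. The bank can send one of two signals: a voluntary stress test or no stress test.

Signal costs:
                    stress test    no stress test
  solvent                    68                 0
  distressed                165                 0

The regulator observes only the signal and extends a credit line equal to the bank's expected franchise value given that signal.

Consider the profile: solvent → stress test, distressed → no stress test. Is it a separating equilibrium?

Under separation the regulator infers type exactly: stress test → solvent (pays 272), no stress test → distressed (pays 100).
Solvent: stress test gives 272 − 68 = 204; no stress test gives 100 − 0 = 100. No deviation. ✓
Distressed: no stress test gives 100 − 0 = 100; stress test gives 272 − 165 = 107. Would deviate. ✗

No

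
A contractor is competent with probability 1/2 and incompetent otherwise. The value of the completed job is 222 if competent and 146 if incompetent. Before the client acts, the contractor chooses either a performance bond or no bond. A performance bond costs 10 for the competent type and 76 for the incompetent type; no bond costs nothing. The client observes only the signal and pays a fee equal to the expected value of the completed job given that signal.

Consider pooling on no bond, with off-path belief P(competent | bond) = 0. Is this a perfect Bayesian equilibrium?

Yes

On the equilibrium path (no bond) the client holds the prior 1/2 and pays 1/2·222 + 1/2·146 = 184. Off-path (bond) belief 0 gives 0·222 + 1·146 = 146.
Competent: no bond gives 184 − 0 = 184; bond gives 146 − 10 = 136. Stays. ✓
Incompetent: no bond gives 184 − 0 = 184; bond gives 146 − 76 = 70. Stays. ✓
Beliefs are Bayes-consistent on-path and both types best-respond.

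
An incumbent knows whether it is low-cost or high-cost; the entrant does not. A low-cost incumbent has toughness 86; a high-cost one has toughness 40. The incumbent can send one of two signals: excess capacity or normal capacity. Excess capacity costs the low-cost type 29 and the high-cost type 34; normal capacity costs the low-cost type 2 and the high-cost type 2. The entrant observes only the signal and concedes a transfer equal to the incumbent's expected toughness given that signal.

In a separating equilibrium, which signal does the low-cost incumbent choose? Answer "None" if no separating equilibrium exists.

Try low-cost → excess capacity, high-cost → normal capacity:
  Under separation the entrant infers type exactly: excess capacity → low-cost (pays 86), normal capacity → high-cost (pays 40).
  Low-cost: excess capacity gives 86 − 29 = 57; normal capacity gives 40 − 2 = 38. No deviation. ✓
  High-cost: normal capacity gives 40 − 2 = 38; excess capacity gives 86 − 34 = 52. Would deviate. ✗
Try low-cost → normal capacity, high-cost → excess capacity:
  Under separation the entrant infers type exactly: normal capacity → low-cost (pays 86), excess capacity → high-cost (pays 40).
  Low-cost: normal capacity gives 86 − 2 = 84; excess capacity gives 40 − 29 = 11. No deviation. ✓
  High-cost: excess capacity gives 40 − 34 = 6; normal capacity gives 86 − 2 = 84. Would deviate. ✗
Neither assignment is incentive-compatible.

None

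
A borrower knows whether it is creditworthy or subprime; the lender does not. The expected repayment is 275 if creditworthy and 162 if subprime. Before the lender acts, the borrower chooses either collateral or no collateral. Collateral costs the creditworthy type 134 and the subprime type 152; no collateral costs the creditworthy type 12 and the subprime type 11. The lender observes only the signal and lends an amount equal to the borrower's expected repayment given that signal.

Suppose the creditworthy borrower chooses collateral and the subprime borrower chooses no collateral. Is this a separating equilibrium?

If types separate, collateral earns payment 275 and no collateral earns 162.
Creditworthy: collateral gives 275 − 134 = 141; no collateral gives 162 − 12 = 150. Would deviate. ✗
Subprime: no collateral gives 162 − 11 = 151; collateral gives 275 − 152 = 123. No deviation. ✓

No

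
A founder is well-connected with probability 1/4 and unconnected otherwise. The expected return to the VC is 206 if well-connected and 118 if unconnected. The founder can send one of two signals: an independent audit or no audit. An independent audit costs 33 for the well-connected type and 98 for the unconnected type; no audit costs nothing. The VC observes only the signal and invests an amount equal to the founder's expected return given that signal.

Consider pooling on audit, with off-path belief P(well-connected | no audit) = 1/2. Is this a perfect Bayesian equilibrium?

No

On the equilibrium path (audit) the VC holds the prior 1/4 and pays 1/4·206 + 3/4·118 = 140. Off-path (no audit) belief 1/2 gives 1/2·206 + 1/2·118 = 162.
Well-connected: audit gives 140 − 33 = 107; no audit gives 162 − 0 = 162. Deviates. ✗
Unconnected: audit gives 140 − 98 = 42; no audit gives 162 − 0 = 162. Deviates. ✗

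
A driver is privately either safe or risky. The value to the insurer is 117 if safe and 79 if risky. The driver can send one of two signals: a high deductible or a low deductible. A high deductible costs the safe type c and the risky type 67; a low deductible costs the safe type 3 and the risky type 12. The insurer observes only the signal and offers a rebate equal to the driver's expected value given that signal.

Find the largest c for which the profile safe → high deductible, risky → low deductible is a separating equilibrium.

41

Under separation: high deductible → safe (pays 117); low deductible → risky (pays 79).
Risky: 79 − 12 = 67 ≥ 117 − 67 = 50. Holds regardless of c. ✓
Safe: 117 − c ≥ 79 − 3, so c ≤ 117 − 76 = 41.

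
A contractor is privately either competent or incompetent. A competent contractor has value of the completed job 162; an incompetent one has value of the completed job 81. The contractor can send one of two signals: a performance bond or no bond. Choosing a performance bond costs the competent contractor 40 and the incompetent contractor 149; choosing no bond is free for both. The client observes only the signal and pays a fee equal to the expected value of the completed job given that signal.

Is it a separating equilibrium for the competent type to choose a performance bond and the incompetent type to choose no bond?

Yes

If types separate, bond earns payment 162 and no bond earns 81.
Competent: bond gives 162 − 40 = 122; no bond gives 81 − 0 = 81. No deviation. ✓
Incompetent: no bond gives 81 − 0 = 81; bond gives 162 − 149 = 13. No deviation. ✓
Both incentive constraints hold.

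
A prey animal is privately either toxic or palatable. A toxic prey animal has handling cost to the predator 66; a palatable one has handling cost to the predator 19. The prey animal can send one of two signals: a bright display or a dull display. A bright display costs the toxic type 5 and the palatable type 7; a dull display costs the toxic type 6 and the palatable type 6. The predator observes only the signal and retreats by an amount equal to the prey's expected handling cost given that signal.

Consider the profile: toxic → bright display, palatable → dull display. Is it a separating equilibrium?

If types separate, bright display earns payment 66 and dull display earns 19.
Toxic: bright display gives 66 − 5 = 61; dull display gives 19 − 6 = 13. No deviation. ✓
Palatable: dull display gives 19 − 6 = 13; bright display gives 66 − 7 = 59. Would deviate. ✗

No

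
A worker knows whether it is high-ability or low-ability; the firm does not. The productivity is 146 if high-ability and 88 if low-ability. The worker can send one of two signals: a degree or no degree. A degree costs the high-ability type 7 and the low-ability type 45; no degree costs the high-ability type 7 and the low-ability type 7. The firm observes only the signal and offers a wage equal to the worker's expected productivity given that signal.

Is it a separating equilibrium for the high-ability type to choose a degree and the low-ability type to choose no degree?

No

If types separate, degree earns payment 146 and no degree earns 88.
High-ability: degree gives 146 − 7 = 139; no degree gives 88 − 7 = 81. No deviation. ✓
Low-ability: no degree gives 88 − 7 = 81; degree gives 146 − 45 = 101. Would deviate. ✗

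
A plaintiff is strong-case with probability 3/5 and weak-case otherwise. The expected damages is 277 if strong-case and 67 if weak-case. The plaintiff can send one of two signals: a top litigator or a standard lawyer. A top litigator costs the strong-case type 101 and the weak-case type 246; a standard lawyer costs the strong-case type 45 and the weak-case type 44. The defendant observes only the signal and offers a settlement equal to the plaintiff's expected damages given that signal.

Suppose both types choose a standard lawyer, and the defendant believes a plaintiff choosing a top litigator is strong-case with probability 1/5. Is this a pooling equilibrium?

On the equilibrium path (standard lawyer) the defendant holds the prior 3/5 and pays 3/5·277 + 2/5·67 = 193. Off-path (top litigator) belief 1/5 gives 1/5·277 + 4/5·67 = 109.
Strong-case: standard lawyer gives 193 − 45 = 148; top litigator gives 109 − 101 = 8. Stays. ✓
Weak-case: standard lawyer gives 193 − 44 = 149; top litigator gives 109 − 246 = -137. Stays. ✓
Beliefs are Bayes-consistent on-path and both types best-respond.

Yes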